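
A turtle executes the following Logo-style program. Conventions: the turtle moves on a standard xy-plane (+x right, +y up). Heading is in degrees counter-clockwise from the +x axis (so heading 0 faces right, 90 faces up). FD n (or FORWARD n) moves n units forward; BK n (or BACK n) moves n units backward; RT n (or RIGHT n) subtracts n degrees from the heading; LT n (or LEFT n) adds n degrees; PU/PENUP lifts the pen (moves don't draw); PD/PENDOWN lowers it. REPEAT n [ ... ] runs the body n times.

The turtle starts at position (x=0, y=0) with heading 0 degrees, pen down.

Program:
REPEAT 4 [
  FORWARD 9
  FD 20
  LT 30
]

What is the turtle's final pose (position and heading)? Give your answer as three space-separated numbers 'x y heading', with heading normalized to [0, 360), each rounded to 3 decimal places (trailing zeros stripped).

Answer: 68.615 68.615 120

Derivation:
Executing turtle program step by step:
Start: pos=(0,0), heading=0, pen down
REPEAT 4 [
  -- iteration 1/4 --
  FD 9: (0,0) -> (9,0) [heading=0, draw]
  FD 20: (9,0) -> (29,0) [heading=0, draw]
  LT 30: heading 0 -> 30
  -- iteration 2/4 --
  FD 9: (29,0) -> (36.794,4.5) [heading=30, draw]
  FD 20: (36.794,4.5) -> (54.115,14.5) [heading=30, draw]
  LT 30: heading 30 -> 60
  -- iteration 3/4 --
  FD 9: (54.115,14.5) -> (58.615,22.294) [heading=60, draw]
  FD 20: (58.615,22.294) -> (68.615,39.615) [heading=60, draw]
  LT 30: heading 60 -> 90
  -- iteration 4/4 --
  FD 9: (68.615,39.615) -> (68.615,48.615) [heading=90, draw]
  FD 20: (68.615,48.615) -> (68.615,68.615) [heading=90, draw]
  LT 30: heading 90 -> 120
]
Final: pos=(68.615,68.615), heading=120, 8 segment(s) drawn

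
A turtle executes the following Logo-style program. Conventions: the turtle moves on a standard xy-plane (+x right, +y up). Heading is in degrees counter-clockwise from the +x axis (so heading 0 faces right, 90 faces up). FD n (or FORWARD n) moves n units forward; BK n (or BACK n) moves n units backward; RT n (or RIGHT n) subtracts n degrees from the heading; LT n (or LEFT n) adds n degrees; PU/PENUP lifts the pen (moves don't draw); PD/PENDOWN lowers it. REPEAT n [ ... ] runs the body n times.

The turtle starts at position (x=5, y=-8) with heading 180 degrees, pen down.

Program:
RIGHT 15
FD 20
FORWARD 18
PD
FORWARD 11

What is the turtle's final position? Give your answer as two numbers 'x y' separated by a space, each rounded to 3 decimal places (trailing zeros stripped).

Executing turtle program step by step:
Start: pos=(5,-8), heading=180, pen down
RT 15: heading 180 -> 165
FD 20: (5,-8) -> (-14.319,-2.824) [heading=165, draw]
FD 18: (-14.319,-2.824) -> (-31.705,1.835) [heading=165, draw]
PD: pen down
FD 11: (-31.705,1.835) -> (-42.33,4.682) [heading=165, draw]
Final: pos=(-42.33,4.682), heading=165, 3 segment(s) drawn

Answer: -42.33 4.682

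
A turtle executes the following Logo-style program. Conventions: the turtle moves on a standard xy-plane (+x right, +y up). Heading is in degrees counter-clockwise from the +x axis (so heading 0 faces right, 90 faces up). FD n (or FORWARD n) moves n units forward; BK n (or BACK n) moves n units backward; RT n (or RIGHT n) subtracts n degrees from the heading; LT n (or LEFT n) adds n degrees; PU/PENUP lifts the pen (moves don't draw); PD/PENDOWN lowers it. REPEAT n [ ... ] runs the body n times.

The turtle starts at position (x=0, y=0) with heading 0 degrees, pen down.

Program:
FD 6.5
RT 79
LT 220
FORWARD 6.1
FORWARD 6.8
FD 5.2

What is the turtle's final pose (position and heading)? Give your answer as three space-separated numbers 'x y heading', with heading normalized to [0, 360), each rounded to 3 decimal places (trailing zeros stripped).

Executing turtle program step by step:
Start: pos=(0,0), heading=0, pen down
FD 6.5: (0,0) -> (6.5,0) [heading=0, draw]
RT 79: heading 0 -> 281
LT 220: heading 281 -> 141
FD 6.1: (6.5,0) -> (1.759,3.839) [heading=141, draw]
FD 6.8: (1.759,3.839) -> (-3.525,8.118) [heading=141, draw]
FD 5.2: (-3.525,8.118) -> (-7.566,11.391) [heading=141, draw]
Final: pos=(-7.566,11.391), heading=141, 4 segment(s) drawn

Answer: -7.566 11.391 141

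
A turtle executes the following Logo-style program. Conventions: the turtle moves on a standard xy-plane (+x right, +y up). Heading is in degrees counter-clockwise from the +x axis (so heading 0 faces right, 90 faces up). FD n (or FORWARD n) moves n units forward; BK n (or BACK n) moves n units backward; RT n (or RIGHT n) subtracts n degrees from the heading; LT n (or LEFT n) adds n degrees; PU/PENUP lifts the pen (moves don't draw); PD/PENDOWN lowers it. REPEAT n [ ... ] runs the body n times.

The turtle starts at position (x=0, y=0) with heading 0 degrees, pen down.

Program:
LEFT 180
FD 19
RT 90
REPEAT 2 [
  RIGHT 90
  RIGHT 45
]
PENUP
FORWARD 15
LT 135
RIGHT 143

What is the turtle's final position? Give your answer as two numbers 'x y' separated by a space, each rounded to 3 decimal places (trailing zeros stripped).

Answer: -34 0

Derivation:
Executing turtle program step by step:
Start: pos=(0,0), heading=0, pen down
LT 180: heading 0 -> 180
FD 19: (0,0) -> (-19,0) [heading=180, draw]
RT 90: heading 180 -> 90
REPEAT 2 [
  -- iteration 1/2 --
  RT 90: heading 90 -> 0
  RT 45: heading 0 -> 315
  -- iteration 2/2 --
  RT 90: heading 315 -> 225
  RT 45: heading 225 -> 180
]
PU: pen up
FD 15: (-19,0) -> (-34,0) [heading=180, move]
LT 135: heading 180 -> 315
RT 143: heading 315 -> 172
Final: pos=(-34,0), heading=172, 1 segment(s) drawn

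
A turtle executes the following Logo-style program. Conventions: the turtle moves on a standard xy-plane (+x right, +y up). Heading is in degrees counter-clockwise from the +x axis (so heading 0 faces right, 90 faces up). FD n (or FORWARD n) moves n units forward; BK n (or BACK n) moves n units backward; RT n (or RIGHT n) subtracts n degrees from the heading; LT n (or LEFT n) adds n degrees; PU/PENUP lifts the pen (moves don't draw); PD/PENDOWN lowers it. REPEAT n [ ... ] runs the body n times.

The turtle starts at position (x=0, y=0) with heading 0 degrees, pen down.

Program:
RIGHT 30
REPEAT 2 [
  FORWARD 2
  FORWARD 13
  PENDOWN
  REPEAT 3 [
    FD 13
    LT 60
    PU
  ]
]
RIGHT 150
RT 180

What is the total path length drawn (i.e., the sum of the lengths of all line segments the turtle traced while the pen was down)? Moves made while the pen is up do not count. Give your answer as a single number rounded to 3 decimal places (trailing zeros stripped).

Answer: 41

Derivation:
Executing turtle program step by step:
Start: pos=(0,0), heading=0, pen down
RT 30: heading 0 -> 330
REPEAT 2 [
  -- iteration 1/2 --
  FD 2: (0,0) -> (1.732,-1) [heading=330, draw]
  FD 13: (1.732,-1) -> (12.99,-7.5) [heading=330, draw]
  PD: pen down
  REPEAT 3 [
    -- iteration 1/3 --
    FD 13: (12.99,-7.5) -> (24.249,-14) [heading=330, draw]
    LT 60: heading 330 -> 30
    PU: pen up
    -- iteration 2/3 --
    FD 13: (24.249,-14) -> (35.507,-7.5) [heading=30, move]
    LT 60: heading 30 -> 90
    PU: pen up
    -- iteration 3/3 --
    FD 13: (35.507,-7.5) -> (35.507,5.5) [heading=90, move]
    LT 60: heading 90 -> 150
    PU: pen up
  ]
  -- iteration 2/2 --
  FD 2: (35.507,5.5) -> (33.775,6.5) [heading=150, move]
  FD 13: (33.775,6.5) -> (22.517,13) [heading=150, move]
  PD: pen down
  REPEAT 3 [
    -- iteration 1/3 --
    FD 13: (22.517,13) -> (11.258,19.5) [heading=150, draw]
    LT 60: heading 150 -> 210
    PU: pen up
    -- iteration 2/3 --
    FD 13: (11.258,19.5) -> (0,13) [heading=210, move]
    LT 60: heading 210 -> 270
    PU: pen up
    -- iteration 3/3 --
    FD 13: (0,13) -> (0,0) [heading=270, move]
    LT 60: heading 270 -> 330
    PU: pen up
  ]
]
RT 150: heading 330 -> 180
RT 180: heading 180 -> 0
Final: pos=(0,0), heading=0, 4 segment(s) drawn

Segment lengths:
  seg 1: (0,0) -> (1.732,-1), length = 2
  seg 2: (1.732,-1) -> (12.99,-7.5), length = 13
  seg 3: (12.99,-7.5) -> (24.249,-14), length = 13
  seg 4: (22.517,13) -> (11.258,19.5), length = 13
Total = 41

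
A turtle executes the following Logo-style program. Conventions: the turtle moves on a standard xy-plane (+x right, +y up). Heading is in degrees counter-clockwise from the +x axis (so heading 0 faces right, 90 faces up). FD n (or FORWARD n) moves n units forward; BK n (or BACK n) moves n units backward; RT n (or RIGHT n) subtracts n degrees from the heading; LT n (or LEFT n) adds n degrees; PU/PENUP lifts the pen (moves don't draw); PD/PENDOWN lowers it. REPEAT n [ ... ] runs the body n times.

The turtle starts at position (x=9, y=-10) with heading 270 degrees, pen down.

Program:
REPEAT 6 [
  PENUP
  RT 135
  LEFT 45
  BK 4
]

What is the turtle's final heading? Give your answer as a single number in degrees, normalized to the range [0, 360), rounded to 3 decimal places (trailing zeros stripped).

Executing turtle program step by step:
Start: pos=(9,-10), heading=270, pen down
REPEAT 6 [
  -- iteration 1/6 --
  PU: pen up
  RT 135: heading 270 -> 135
  LT 45: heading 135 -> 180
  BK 4: (9,-10) -> (13,-10) [heading=180, move]
  -- iteration 2/6 --
  PU: pen up
  RT 135: heading 180 -> 45
  LT 45: heading 45 -> 90
  BK 4: (13,-10) -> (13,-14) [heading=90, move]
  -- iteration 3/6 --
  PU: pen up
  RT 135: heading 90 -> 315
  LT 45: heading 315 -> 0
  BK 4: (13,-14) -> (9,-14) [heading=0, move]
  -- iteration 4/6 --
  PU: pen up
  RT 135: heading 0 -> 225
  LT 45: heading 225 -> 270
  BK 4: (9,-14) -> (9,-10) [heading=270, move]
  -- iteration 5/6 --
  PU: pen up
  RT 135: heading 270 -> 135
  LT 45: heading 135 -> 180
  BK 4: (9,-10) -> (13,-10) [heading=180, move]
  -- iteration 6/6 --
  PU: pen up
  RT 135: heading 180 -> 45
  LT 45: heading 45 -> 90
  BK 4: (13,-10) -> (13,-14) [heading=90, move]
]
Final: pos=(13,-14), heading=90, 0 segment(s) drawn

Answer: 90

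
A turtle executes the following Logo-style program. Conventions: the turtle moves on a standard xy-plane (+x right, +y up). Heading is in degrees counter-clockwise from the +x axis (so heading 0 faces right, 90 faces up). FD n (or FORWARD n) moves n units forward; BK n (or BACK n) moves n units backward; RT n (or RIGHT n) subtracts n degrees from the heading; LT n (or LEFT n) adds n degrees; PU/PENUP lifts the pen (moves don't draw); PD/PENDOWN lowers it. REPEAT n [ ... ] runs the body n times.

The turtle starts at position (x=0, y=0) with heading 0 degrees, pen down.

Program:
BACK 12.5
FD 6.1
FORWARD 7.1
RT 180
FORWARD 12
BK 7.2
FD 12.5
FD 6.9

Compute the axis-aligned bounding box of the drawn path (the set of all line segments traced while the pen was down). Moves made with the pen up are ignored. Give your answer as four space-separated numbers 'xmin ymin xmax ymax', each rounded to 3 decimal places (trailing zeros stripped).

Executing turtle program step by step:
Start: pos=(0,0), heading=0, pen down
BK 12.5: (0,0) -> (-12.5,0) [heading=0, draw]
FD 6.1: (-12.5,0) -> (-6.4,0) [heading=0, draw]
FD 7.1: (-6.4,0) -> (0.7,0) [heading=0, draw]
RT 180: heading 0 -> 180
FD 12: (0.7,0) -> (-11.3,0) [heading=180, draw]
BK 7.2: (-11.3,0) -> (-4.1,0) [heading=180, draw]
FD 12.5: (-4.1,0) -> (-16.6,0) [heading=180, draw]
FD 6.9: (-16.6,0) -> (-23.5,0) [heading=180, draw]
Final: pos=(-23.5,0), heading=180, 7 segment(s) drawn

Segment endpoints: x in {-23.5, -16.6, -12.5, -11.3, -6.4, -4.1, 0, 0.7}, y in {0, 0, 0, 0, 0}
xmin=-23.5, ymin=0, xmax=0.7, ymax=0

Answer: -23.5 0 0.7 0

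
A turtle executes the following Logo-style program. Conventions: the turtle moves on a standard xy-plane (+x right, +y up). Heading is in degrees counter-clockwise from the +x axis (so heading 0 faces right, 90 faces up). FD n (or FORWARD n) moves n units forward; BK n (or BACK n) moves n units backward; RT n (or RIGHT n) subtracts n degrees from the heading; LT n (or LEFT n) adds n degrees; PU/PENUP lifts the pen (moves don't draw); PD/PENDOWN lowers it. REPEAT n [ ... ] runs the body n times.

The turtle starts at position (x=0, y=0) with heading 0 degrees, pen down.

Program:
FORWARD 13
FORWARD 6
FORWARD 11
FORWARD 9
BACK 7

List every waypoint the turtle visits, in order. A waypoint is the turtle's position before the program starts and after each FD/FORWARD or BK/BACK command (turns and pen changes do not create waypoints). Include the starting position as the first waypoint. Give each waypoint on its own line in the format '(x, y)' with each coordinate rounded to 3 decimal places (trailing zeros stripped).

Executing turtle program step by step:
Start: pos=(0,0), heading=0, pen down
FD 13: (0,0) -> (13,0) [heading=0, draw]
FD 6: (13,0) -> (19,0) [heading=0, draw]
FD 11: (19,0) -> (30,0) [heading=0, draw]
FD 9: (30,0) -> (39,0) [heading=0, draw]
BK 7: (39,0) -> (32,0) [heading=0, draw]
Final: pos=(32,0), heading=0, 5 segment(s) drawn
Waypoints (6 total):
(0, 0)
(13, 0)
(19, 0)
(30, 0)
(39, 0)
(32, 0)

Answer: (0, 0)
(13, 0)
(19, 0)
(30, 0)
(39, 0)
(32, 0)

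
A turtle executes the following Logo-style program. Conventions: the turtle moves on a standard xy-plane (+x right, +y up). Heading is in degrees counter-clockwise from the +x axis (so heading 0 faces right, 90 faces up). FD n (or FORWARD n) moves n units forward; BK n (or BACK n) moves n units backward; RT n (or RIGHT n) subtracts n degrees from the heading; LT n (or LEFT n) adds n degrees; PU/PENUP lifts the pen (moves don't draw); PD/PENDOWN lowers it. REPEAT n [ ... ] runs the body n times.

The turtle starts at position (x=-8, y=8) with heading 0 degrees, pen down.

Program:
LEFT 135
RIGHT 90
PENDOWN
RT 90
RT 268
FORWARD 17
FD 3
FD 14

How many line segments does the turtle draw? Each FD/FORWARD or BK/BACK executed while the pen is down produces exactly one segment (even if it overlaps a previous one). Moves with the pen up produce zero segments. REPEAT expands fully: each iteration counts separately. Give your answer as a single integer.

Answer: 3

Derivation:
Executing turtle program step by step:
Start: pos=(-8,8), heading=0, pen down
LT 135: heading 0 -> 135
RT 90: heading 135 -> 45
PD: pen down
RT 90: heading 45 -> 315
RT 268: heading 315 -> 47
FD 17: (-8,8) -> (3.594,20.433) [heading=47, draw]
FD 3: (3.594,20.433) -> (5.64,22.627) [heading=47, draw]
FD 14: (5.64,22.627) -> (15.188,32.866) [heading=47, draw]
Final: pos=(15.188,32.866), heading=47, 3 segment(s) drawn
Segments drawn: 3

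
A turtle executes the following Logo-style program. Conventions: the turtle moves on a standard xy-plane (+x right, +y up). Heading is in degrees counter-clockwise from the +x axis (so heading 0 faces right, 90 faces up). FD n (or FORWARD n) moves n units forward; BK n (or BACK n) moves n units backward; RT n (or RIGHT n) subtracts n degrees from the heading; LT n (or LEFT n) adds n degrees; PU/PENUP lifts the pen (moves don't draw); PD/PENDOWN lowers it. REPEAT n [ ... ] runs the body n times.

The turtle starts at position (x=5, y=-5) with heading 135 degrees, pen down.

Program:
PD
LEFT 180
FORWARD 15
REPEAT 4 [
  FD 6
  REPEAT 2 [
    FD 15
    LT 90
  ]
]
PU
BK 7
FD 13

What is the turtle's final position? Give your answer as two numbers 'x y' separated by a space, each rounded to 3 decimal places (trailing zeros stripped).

Answer: 19.849 -19.849

Derivation:
Executing turtle program step by step:
Start: pos=(5,-5), heading=135, pen down
PD: pen down
LT 180: heading 135 -> 315
FD 15: (5,-5) -> (15.607,-15.607) [heading=315, draw]
REPEAT 4 [
  -- iteration 1/4 --
  FD 6: (15.607,-15.607) -> (19.849,-19.849) [heading=315, draw]
  REPEAT 2 [
    -- iteration 1/2 --
    FD 15: (19.849,-19.849) -> (30.456,-30.456) [heading=315, draw]
    LT 90: heading 315 -> 45
    -- iteration 2/2 --
    FD 15: (30.456,-30.456) -> (41.062,-19.849) [heading=45, draw]
    LT 90: heading 45 -> 135
  ]
  -- iteration 2/4 --
  FD 6: (41.062,-19.849) -> (36.82,-15.607) [heading=135, draw]
  REPEAT 2 [
    -- iteration 1/2 --
    FD 15: (36.82,-15.607) -> (26.213,-5) [heading=135, draw]
    LT 90: heading 135 -> 225
    -- iteration 2/2 --
    FD 15: (26.213,-5) -> (15.607,-15.607) [heading=225, draw]
    LT 90: heading 225 -> 315
  ]
  -- iteration 3/4 --
  FD 6: (15.607,-15.607) -> (19.849,-19.849) [heading=315, draw]
  REPEAT 2 [
    -- iteration 1/2 --
    FD 15: (19.849,-19.849) -> (30.456,-30.456) [heading=315, draw]
    LT 90: heading 315 -> 45
    -- iteration 2/2 --
    FD 15: (30.456,-30.456) -> (41.062,-19.849) [heading=45, draw]
    LT 90: heading 45 -> 135
  ]
  -- iteration 4/4 --
  FD 6: (41.062,-19.849) -> (36.82,-15.607) [heading=135, draw]
  REPEAT 2 [
    -- iteration 1/2 --
    FD 15: (36.82,-15.607) -> (26.213,-5) [heading=135, draw]
    LT 90: heading 135 -> 225
    -- iteration 2/2 --
    FD 15: (26.213,-5) -> (15.607,-15.607) [heading=225, draw]
    LT 90: heading 225 -> 315
  ]
]
PU: pen up
BK 7: (15.607,-15.607) -> (10.657,-10.657) [heading=315, move]
FD 13: (10.657,-10.657) -> (19.849,-19.849) [heading=315, move]
Final: pos=(19.849,-19.849), heading=315, 13 segment(s) drawn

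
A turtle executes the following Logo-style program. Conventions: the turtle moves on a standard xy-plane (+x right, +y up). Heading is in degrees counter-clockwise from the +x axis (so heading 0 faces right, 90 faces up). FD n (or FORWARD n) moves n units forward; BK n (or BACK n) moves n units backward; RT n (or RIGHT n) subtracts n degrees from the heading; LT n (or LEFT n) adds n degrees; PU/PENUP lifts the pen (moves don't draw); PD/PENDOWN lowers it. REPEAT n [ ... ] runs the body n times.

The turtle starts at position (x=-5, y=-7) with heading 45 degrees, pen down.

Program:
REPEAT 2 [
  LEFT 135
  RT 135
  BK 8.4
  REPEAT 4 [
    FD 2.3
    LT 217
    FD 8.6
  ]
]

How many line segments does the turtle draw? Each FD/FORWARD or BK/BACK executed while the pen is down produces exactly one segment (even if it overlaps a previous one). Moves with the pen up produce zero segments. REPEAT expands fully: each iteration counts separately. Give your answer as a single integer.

Answer: 18

Derivation:
Executing turtle program step by step:
Start: pos=(-5,-7), heading=45, pen down
REPEAT 2 [
  -- iteration 1/2 --
  LT 135: heading 45 -> 180
  RT 135: heading 180 -> 45
  BK 8.4: (-5,-7) -> (-10.94,-12.94) [heading=45, draw]
  REPEAT 4 [
    -- iteration 1/4 --
    FD 2.3: (-10.94,-12.94) -> (-9.313,-11.313) [heading=45, draw]
    LT 217: heading 45 -> 262
    FD 8.6: (-9.313,-11.313) -> (-10.51,-19.83) [heading=262, draw]
    -- iteration 2/4 --
    FD 2.3: (-10.51,-19.83) -> (-10.83,-22.107) [heading=262, draw]
    LT 217: heading 262 -> 119
    FD 8.6: (-10.83,-22.107) -> (-15,-14.586) [heading=119, draw]
    -- iteration 3/4 --
    FD 2.3: (-15,-14.586) -> (-16.115,-12.574) [heading=119, draw]
    LT 217: heading 119 -> 336
    FD 8.6: (-16.115,-12.574) -> (-8.258,-16.072) [heading=336, draw]
    -- iteration 4/4 --
    FD 2.3: (-8.258,-16.072) -> (-6.157,-17.007) [heading=336, draw]
    LT 217: heading 336 -> 193
    FD 8.6: (-6.157,-17.007) -> (-14.537,-18.942) [heading=193, draw]
  ]
  -- iteration 2/2 --
  LT 135: heading 193 -> 328
  RT 135: heading 328 -> 193
  BK 8.4: (-14.537,-18.942) -> (-6.352,-17.052) [heading=193, draw]
  REPEAT 4 [
    -- iteration 1/4 --
    FD 2.3: (-6.352,-17.052) -> (-8.593,-17.57) [heading=193, draw]
    LT 217: heading 193 -> 50
    FD 8.6: (-8.593,-17.57) -> (-3.065,-10.982) [heading=50, draw]
    -- iteration 2/4 --
    FD 2.3: (-3.065,-10.982) -> (-1.587,-9.22) [heading=50, draw]
    LT 217: heading 50 -> 267
    FD 8.6: (-1.587,-9.22) -> (-2.037,-17.808) [heading=267, draw]
    -- iteration 3/4 --
    FD 2.3: (-2.037,-17.808) -> (-2.157,-20.105) [heading=267, draw]
    LT 217: heading 267 -> 124
    FD 8.6: (-2.157,-20.105) -> (-6.966,-12.975) [heading=124, draw]
    -- iteration 4/4 --
    FD 2.3: (-6.966,-12.975) -> (-8.252,-11.068) [heading=124, draw]
    LT 217: heading 124 -> 341
    FD 8.6: (-8.252,-11.068) -> (-0.121,-13.868) [heading=341, draw]
  ]
]
Final: pos=(-0.121,-13.868), heading=341, 18 segment(s) drawn
Segments drawn: 18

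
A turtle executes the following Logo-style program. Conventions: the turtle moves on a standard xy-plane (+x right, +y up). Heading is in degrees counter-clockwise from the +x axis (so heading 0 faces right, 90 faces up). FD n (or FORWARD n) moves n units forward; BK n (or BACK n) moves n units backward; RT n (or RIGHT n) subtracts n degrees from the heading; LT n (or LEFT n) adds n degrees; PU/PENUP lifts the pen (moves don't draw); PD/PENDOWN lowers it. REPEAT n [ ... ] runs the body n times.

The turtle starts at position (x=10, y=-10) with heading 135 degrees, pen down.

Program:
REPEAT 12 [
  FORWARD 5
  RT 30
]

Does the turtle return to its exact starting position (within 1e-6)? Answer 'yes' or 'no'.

Executing turtle program step by step:
Start: pos=(10,-10), heading=135, pen down
REPEAT 12 [
  -- iteration 1/12 --
  FD 5: (10,-10) -> (6.464,-6.464) [heading=135, draw]
  RT 30: heading 135 -> 105
  -- iteration 2/12 --
  FD 5: (6.464,-6.464) -> (5.17,-1.635) [heading=105, draw]
  RT 30: heading 105 -> 75
  -- iteration 3/12 --
  FD 5: (5.17,-1.635) -> (6.464,3.195) [heading=75, draw]
  RT 30: heading 75 -> 45
  -- iteration 4/12 --
  FD 5: (6.464,3.195) -> (10,6.73) [heading=45, draw]
  RT 30: heading 45 -> 15
  -- iteration 5/12 --
  FD 5: (10,6.73) -> (14.83,8.024) [heading=15, draw]
  RT 30: heading 15 -> 345
  -- iteration 6/12 --
  FD 5: (14.83,8.024) -> (19.659,6.73) [heading=345, draw]
  RT 30: heading 345 -> 315
  -- iteration 7/12 --
  FD 5: (19.659,6.73) -> (23.195,3.195) [heading=315, draw]
  RT 30: heading 315 -> 285
  -- iteration 8/12 --
  FD 5: (23.195,3.195) -> (24.489,-1.635) [heading=285, draw]
  RT 30: heading 285 -> 255
  -- iteration 9/12 --
  FD 5: (24.489,-1.635) -> (23.195,-6.464) [heading=255, draw]
  RT 30: heading 255 -> 225
  -- iteration 10/12 --
  FD 5: (23.195,-6.464) -> (19.659,-10) [heading=225, draw]
  RT 30: heading 225 -> 195
  -- iteration 11/12 --
  FD 5: (19.659,-10) -> (14.83,-11.294) [heading=195, draw]
  RT 30: heading 195 -> 165
  -- iteration 12/12 --
  FD 5: (14.83,-11.294) -> (10,-10) [heading=165, draw]
  RT 30: heading 165 -> 135
]
Final: pos=(10,-10), heading=135, 12 segment(s) drawn

Start position: (10, -10)
Final position: (10, -10)
Distance = 0; < 1e-6 -> CLOSED

Answer: yes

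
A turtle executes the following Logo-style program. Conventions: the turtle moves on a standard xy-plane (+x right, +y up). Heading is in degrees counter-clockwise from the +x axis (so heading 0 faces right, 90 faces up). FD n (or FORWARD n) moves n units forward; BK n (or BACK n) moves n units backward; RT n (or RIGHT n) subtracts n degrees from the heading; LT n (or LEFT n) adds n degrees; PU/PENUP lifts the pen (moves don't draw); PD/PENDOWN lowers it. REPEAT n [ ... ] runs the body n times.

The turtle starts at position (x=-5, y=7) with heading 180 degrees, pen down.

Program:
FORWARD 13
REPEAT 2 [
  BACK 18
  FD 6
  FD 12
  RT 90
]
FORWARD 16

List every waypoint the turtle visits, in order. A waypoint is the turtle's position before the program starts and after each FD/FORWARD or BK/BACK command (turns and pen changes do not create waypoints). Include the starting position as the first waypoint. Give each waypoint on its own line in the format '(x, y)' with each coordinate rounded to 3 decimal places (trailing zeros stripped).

Answer: (-5, 7)
(-18, 7)
(0, 7)
(-6, 7)
(-18, 7)
(-18, -11)
(-18, -5)
(-18, 7)
(-2, 7)

Derivation:
Executing turtle program step by step:
Start: pos=(-5,7), heading=180, pen down
FD 13: (-5,7) -> (-18,7) [heading=180, draw]
REPEAT 2 [
  -- iteration 1/2 --
  BK 18: (-18,7) -> (0,7) [heading=180, draw]
  FD 6: (0,7) -> (-6,7) [heading=180, draw]
  FD 12: (-6,7) -> (-18,7) [heading=180, draw]
  RT 90: heading 180 -> 90
  -- iteration 2/2 --
  BK 18: (-18,7) -> (-18,-11) [heading=90, draw]
  FD 6: (-18,-11) -> (-18,-5) [heading=90, draw]
  FD 12: (-18,-5) -> (-18,7) [heading=90, draw]
  RT 90: heading 90 -> 0
]
FD 16: (-18,7) -> (-2,7) [heading=0, draw]
Final: pos=(-2,7), heading=0, 8 segment(s) drawn
Waypoints (9 total):
(-5, 7)
(-18, 7)
(0, 7)
(-6, 7)
(-18, 7)
(-18, -11)
(-18, -5)
(-18, 7)
(-2, 7)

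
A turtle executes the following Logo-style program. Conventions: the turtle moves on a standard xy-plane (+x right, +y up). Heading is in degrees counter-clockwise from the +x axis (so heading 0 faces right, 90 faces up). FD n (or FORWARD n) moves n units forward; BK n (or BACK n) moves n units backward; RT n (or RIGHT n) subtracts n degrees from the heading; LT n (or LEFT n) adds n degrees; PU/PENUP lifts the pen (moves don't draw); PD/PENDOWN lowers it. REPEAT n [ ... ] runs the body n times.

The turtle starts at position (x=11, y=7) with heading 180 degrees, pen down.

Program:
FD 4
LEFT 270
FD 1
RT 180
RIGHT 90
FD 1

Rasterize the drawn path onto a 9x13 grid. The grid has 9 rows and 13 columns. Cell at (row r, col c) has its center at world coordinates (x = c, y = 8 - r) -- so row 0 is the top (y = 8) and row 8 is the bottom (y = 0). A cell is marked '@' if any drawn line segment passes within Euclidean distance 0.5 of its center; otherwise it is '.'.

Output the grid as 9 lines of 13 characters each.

Segment 0: (11,7) -> (7,7)
Segment 1: (7,7) -> (7,8)
Segment 2: (7,8) -> (6,8)

Answer: ......@@.....
.......@@@@@.
.............
.............
.............
.............
.............
.............
.............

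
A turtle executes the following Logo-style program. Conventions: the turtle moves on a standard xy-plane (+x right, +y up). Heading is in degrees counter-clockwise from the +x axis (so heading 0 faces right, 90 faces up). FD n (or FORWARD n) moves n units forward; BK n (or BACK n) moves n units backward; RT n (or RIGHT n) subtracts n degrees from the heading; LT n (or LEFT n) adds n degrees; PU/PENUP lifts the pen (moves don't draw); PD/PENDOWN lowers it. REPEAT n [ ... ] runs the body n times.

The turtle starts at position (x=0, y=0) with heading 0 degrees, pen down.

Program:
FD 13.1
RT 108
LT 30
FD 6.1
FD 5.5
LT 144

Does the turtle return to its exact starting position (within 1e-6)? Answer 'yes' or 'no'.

Answer: no

Derivation:
Executing turtle program step by step:
Start: pos=(0,0), heading=0, pen down
FD 13.1: (0,0) -> (13.1,0) [heading=0, draw]
RT 108: heading 0 -> 252
LT 30: heading 252 -> 282
FD 6.1: (13.1,0) -> (14.368,-5.967) [heading=282, draw]
FD 5.5: (14.368,-5.967) -> (15.512,-11.347) [heading=282, draw]
LT 144: heading 282 -> 66
Final: pos=(15.512,-11.347), heading=66, 3 segment(s) drawn

Start position: (0, 0)
Final position: (15.512, -11.347)
Distance = 19.219; >= 1e-6 -> NOT closed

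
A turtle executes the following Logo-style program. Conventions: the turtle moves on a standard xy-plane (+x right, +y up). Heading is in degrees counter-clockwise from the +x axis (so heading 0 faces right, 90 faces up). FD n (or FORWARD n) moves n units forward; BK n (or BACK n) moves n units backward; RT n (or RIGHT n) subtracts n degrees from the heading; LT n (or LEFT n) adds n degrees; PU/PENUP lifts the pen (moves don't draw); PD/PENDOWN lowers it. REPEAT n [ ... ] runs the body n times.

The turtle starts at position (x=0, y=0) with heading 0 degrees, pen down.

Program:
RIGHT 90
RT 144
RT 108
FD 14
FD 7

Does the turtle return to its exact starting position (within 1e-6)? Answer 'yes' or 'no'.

Answer: no

Derivation:
Executing turtle program step by step:
Start: pos=(0,0), heading=0, pen down
RT 90: heading 0 -> 270
RT 144: heading 270 -> 126
RT 108: heading 126 -> 18
FD 14: (0,0) -> (13.315,4.326) [heading=18, draw]
FD 7: (13.315,4.326) -> (19.972,6.489) [heading=18, draw]
Final: pos=(19.972,6.489), heading=18, 2 segment(s) drawn

Start position: (0, 0)
Final position: (19.972, 6.489)
Distance = 21; >= 1e-6 -> NOT closed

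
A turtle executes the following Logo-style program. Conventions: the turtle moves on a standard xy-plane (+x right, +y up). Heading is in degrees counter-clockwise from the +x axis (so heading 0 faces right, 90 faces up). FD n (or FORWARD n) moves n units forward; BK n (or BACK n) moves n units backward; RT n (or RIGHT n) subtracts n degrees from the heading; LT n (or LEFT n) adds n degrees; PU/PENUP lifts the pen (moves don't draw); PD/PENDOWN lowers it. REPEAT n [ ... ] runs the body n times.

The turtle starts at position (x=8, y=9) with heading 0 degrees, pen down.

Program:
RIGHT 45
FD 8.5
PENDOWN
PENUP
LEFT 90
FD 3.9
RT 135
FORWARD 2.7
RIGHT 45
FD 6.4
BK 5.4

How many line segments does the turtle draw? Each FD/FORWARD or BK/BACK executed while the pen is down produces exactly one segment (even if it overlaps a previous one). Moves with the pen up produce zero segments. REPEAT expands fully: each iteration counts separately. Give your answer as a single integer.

Answer: 1

Derivation:
Executing turtle program step by step:
Start: pos=(8,9), heading=0, pen down
RT 45: heading 0 -> 315
FD 8.5: (8,9) -> (14.01,2.99) [heading=315, draw]
PD: pen down
PU: pen up
LT 90: heading 315 -> 45
FD 3.9: (14.01,2.99) -> (16.768,5.747) [heading=45, move]
RT 135: heading 45 -> 270
FD 2.7: (16.768,5.747) -> (16.768,3.047) [heading=270, move]
RT 45: heading 270 -> 225
FD 6.4: (16.768,3.047) -> (12.243,-1.478) [heading=225, move]
BK 5.4: (12.243,-1.478) -> (16.061,2.34) [heading=225, move]
Final: pos=(16.061,2.34), heading=225, 1 segment(s) drawn
Segments drawn: 1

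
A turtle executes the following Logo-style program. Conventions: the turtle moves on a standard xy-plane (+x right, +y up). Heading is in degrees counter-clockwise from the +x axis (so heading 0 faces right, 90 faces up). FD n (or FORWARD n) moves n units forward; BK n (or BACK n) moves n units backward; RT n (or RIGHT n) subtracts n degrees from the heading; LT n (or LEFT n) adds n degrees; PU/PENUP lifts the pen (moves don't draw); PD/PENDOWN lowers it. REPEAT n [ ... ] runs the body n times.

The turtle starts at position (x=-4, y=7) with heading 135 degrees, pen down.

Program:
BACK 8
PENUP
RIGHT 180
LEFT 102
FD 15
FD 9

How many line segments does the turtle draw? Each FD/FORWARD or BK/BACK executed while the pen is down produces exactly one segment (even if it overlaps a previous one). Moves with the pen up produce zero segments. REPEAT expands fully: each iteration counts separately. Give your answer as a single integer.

Executing turtle program step by step:
Start: pos=(-4,7), heading=135, pen down
BK 8: (-4,7) -> (1.657,1.343) [heading=135, draw]
PU: pen up
RT 180: heading 135 -> 315
LT 102: heading 315 -> 57
FD 15: (1.657,1.343) -> (9.826,13.923) [heading=57, move]
FD 9: (9.826,13.923) -> (14.728,21.471) [heading=57, move]
Final: pos=(14.728,21.471), heading=57, 1 segment(s) drawn
Segments drawn: 1

Answer: 1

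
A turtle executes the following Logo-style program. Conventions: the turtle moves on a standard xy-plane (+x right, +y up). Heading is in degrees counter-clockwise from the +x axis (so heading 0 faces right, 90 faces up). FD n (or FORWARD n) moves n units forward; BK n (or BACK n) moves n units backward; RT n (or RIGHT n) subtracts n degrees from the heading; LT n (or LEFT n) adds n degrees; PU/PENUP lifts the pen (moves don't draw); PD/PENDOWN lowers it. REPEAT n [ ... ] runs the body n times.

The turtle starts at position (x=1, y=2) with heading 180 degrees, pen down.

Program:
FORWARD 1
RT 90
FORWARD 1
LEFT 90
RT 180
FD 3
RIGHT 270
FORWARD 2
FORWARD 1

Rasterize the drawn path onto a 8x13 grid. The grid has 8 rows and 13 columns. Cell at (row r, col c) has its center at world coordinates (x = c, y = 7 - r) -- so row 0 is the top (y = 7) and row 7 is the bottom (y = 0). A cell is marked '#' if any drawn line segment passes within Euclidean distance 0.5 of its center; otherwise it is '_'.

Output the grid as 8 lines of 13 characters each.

Segment 0: (1,2) -> (0,2)
Segment 1: (0,2) -> (0,3)
Segment 2: (0,3) -> (3,3)
Segment 3: (3,3) -> (3,5)
Segment 4: (3,5) -> (3,6)

Answer: _____________
___#_________
___#_________
___#_________
####_________
##___________
_____________
_____________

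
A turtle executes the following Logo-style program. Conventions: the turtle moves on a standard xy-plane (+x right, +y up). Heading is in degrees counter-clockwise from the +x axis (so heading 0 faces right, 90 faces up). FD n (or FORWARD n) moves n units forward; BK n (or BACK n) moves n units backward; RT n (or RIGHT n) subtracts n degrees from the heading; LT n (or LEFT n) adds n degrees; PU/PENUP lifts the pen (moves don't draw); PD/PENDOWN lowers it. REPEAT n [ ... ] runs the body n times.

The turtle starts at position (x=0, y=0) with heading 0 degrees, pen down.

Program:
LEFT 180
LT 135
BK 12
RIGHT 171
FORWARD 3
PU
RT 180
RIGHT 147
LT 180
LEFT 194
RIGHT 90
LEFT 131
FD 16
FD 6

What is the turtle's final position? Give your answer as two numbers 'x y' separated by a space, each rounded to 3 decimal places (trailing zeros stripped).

Answer: -24.457 -7.088

Derivation:
Executing turtle program step by step:
Start: pos=(0,0), heading=0, pen down
LT 180: heading 0 -> 180
LT 135: heading 180 -> 315
BK 12: (0,0) -> (-8.485,8.485) [heading=315, draw]
RT 171: heading 315 -> 144
FD 3: (-8.485,8.485) -> (-10.912,10.249) [heading=144, draw]
PU: pen up
RT 180: heading 144 -> 324
RT 147: heading 324 -> 177
LT 180: heading 177 -> 357
LT 194: heading 357 -> 191
RT 90: heading 191 -> 101
LT 131: heading 101 -> 232
FD 16: (-10.912,10.249) -> (-20.763,-2.36) [heading=232, move]
FD 6: (-20.763,-2.36) -> (-24.457,-7.088) [heading=232, move]
Final: pos=(-24.457,-7.088), heading=232, 2 segment(s) drawn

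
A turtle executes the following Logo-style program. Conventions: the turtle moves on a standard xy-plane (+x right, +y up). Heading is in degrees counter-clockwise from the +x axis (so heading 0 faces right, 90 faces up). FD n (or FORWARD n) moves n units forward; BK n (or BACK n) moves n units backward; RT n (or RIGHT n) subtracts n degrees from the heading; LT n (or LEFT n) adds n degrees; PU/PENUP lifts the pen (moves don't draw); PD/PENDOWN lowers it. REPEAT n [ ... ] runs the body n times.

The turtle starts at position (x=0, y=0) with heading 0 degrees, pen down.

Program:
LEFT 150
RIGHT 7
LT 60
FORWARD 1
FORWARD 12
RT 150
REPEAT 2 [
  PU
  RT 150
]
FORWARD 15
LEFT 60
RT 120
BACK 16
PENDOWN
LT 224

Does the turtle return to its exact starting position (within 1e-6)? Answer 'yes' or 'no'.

Executing turtle program step by step:
Start: pos=(0,0), heading=0, pen down
LT 150: heading 0 -> 150
RT 7: heading 150 -> 143
LT 60: heading 143 -> 203
FD 1: (0,0) -> (-0.921,-0.391) [heading=203, draw]
FD 12: (-0.921,-0.391) -> (-11.967,-5.08) [heading=203, draw]
RT 150: heading 203 -> 53
REPEAT 2 [
  -- iteration 1/2 --
  PU: pen up
  RT 150: heading 53 -> 263
  -- iteration 2/2 --
  PU: pen up
  RT 150: heading 263 -> 113
]
FD 15: (-11.967,-5.08) -> (-17.828,8.728) [heading=113, move]
LT 60: heading 113 -> 173
RT 120: heading 173 -> 53
BK 16: (-17.828,8.728) -> (-27.457,-4.05) [heading=53, move]
PD: pen down
LT 224: heading 53 -> 277
Final: pos=(-27.457,-4.05), heading=277, 2 segment(s) drawn

Start position: (0, 0)
Final position: (-27.457, -4.05)
Distance = 27.754; >= 1e-6 -> NOT closed

Answer: no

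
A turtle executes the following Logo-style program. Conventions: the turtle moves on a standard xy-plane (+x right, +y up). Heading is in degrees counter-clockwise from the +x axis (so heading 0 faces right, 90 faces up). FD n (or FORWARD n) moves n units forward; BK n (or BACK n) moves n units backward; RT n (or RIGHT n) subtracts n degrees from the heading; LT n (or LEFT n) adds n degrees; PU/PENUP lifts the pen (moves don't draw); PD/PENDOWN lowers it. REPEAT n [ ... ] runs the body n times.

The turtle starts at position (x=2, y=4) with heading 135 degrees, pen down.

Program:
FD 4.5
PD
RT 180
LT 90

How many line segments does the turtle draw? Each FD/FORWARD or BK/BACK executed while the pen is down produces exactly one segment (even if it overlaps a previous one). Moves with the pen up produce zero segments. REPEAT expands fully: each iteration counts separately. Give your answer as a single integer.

Executing turtle program step by step:
Start: pos=(2,4), heading=135, pen down
FD 4.5: (2,4) -> (-1.182,7.182) [heading=135, draw]
PD: pen down
RT 180: heading 135 -> 315
LT 90: heading 315 -> 45
Final: pos=(-1.182,7.182), heading=45, 1 segment(s) drawn
Segments drawn: 1

Answer: 1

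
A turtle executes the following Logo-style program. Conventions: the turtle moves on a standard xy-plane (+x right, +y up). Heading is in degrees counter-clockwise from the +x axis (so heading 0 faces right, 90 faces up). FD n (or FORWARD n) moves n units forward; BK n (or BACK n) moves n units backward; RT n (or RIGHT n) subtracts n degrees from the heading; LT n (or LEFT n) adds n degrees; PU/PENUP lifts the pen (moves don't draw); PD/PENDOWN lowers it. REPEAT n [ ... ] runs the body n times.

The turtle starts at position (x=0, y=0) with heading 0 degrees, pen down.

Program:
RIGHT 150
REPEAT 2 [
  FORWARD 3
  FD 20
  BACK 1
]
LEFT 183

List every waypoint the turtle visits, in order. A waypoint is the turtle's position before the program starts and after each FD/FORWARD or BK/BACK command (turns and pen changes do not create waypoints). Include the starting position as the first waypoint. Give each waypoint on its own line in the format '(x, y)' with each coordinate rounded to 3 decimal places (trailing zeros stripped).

Executing turtle program step by step:
Start: pos=(0,0), heading=0, pen down
RT 150: heading 0 -> 210
REPEAT 2 [
  -- iteration 1/2 --
  FD 3: (0,0) -> (-2.598,-1.5) [heading=210, draw]
  FD 20: (-2.598,-1.5) -> (-19.919,-11.5) [heading=210, draw]
  BK 1: (-19.919,-11.5) -> (-19.053,-11) [heading=210, draw]
  -- iteration 2/2 --
  FD 3: (-19.053,-11) -> (-21.651,-12.5) [heading=210, draw]
  FD 20: (-21.651,-12.5) -> (-38.971,-22.5) [heading=210, draw]
  BK 1: (-38.971,-22.5) -> (-38.105,-22) [heading=210, draw]
]
LT 183: heading 210 -> 33
Final: pos=(-38.105,-22), heading=33, 6 segment(s) drawn
Waypoints (7 total):
(0, 0)
(-2.598, -1.5)
(-19.919, -11.5)
(-19.053, -11)
(-21.651, -12.5)
(-38.971, -22.5)
(-38.105, -22)

Answer: (0, 0)
(-2.598, -1.5)
(-19.919, -11.5)
(-19.053, -11)
(-21.651, -12.5)
(-38.971, -22.5)
(-38.105, -22)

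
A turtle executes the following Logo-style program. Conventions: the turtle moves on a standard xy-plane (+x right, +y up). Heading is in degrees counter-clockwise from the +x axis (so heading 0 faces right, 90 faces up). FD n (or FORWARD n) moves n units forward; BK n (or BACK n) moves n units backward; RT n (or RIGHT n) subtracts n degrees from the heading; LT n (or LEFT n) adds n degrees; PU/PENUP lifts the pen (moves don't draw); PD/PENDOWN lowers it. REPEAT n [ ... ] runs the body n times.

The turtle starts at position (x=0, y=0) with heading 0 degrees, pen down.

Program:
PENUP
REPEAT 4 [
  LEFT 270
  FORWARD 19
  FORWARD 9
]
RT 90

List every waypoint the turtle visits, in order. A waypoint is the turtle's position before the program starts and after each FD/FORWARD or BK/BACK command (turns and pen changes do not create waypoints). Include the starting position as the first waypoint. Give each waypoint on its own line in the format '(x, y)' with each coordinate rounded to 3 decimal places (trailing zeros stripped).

Executing turtle program step by step:
Start: pos=(0,0), heading=0, pen down
PU: pen up
REPEAT 4 [
  -- iteration 1/4 --
  LT 270: heading 0 -> 270
  FD 19: (0,0) -> (0,-19) [heading=270, move]
  FD 9: (0,-19) -> (0,-28) [heading=270, move]
  -- iteration 2/4 --
  LT 270: heading 270 -> 180
  FD 19: (0,-28) -> (-19,-28) [heading=180, move]
  FD 9: (-19,-28) -> (-28,-28) [heading=180, move]
  -- iteration 3/4 --
  LT 270: heading 180 -> 90
  FD 19: (-28,-28) -> (-28,-9) [heading=90, move]
  FD 9: (-28,-9) -> (-28,0) [heading=90, move]
  -- iteration 4/4 --
  LT 270: heading 90 -> 0
  FD 19: (-28,0) -> (-9,0) [heading=0, move]
  FD 9: (-9,0) -> (0,0) [heading=0, move]
]
RT 90: heading 0 -> 270
Final: pos=(0,0), heading=270, 0 segment(s) drawn
Waypoints (9 total):
(0, 0)
(0, -19)
(0, -28)
(-19, -28)
(-28, -28)
(-28, -9)
(-28, 0)
(-9, 0)
(0, 0)

Answer: (0, 0)
(0, -19)
(0, -28)
(-19, -28)
(-28, -28)
(-28, -9)
(-28, 0)
(-9, 0)
(0, 0)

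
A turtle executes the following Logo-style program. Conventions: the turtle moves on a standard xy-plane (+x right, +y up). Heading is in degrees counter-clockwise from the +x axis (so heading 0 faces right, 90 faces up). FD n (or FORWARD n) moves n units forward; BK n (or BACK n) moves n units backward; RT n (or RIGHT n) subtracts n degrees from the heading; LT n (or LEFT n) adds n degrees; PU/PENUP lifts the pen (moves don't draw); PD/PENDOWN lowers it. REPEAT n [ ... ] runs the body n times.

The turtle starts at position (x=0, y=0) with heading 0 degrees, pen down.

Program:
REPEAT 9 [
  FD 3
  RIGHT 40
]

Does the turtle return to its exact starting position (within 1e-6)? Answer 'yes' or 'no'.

Answer: yes

Derivation:
Executing turtle program step by step:
Start: pos=(0,0), heading=0, pen down
REPEAT 9 [
  -- iteration 1/9 --
  FD 3: (0,0) -> (3,0) [heading=0, draw]
  RT 40: heading 0 -> 320
  -- iteration 2/9 --
  FD 3: (3,0) -> (5.298,-1.928) [heading=320, draw]
  RT 40: heading 320 -> 280
  -- iteration 3/9 --
  FD 3: (5.298,-1.928) -> (5.819,-4.883) [heading=280, draw]
  RT 40: heading 280 -> 240
  -- iteration 4/9 --
  FD 3: (5.819,-4.883) -> (4.319,-7.481) [heading=240, draw]
  RT 40: heading 240 -> 200
  -- iteration 5/9 --
  FD 3: (4.319,-7.481) -> (1.5,-8.507) [heading=200, draw]
  RT 40: heading 200 -> 160
  -- iteration 6/9 --
  FD 3: (1.5,-8.507) -> (-1.319,-7.481) [heading=160, draw]
  RT 40: heading 160 -> 120
  -- iteration 7/9 --
  FD 3: (-1.319,-7.481) -> (-2.819,-4.883) [heading=120, draw]
  RT 40: heading 120 -> 80
  -- iteration 8/9 --
  FD 3: (-2.819,-4.883) -> (-2.298,-1.928) [heading=80, draw]
  RT 40: heading 80 -> 40
  -- iteration 9/9 --
  FD 3: (-2.298,-1.928) -> (0,0) [heading=40, draw]
  RT 40: heading 40 -> 0
]
Final: pos=(0,0), heading=0, 9 segment(s) drawn

Start position: (0, 0)
Final position: (0, 0)
Distance = 0; < 1e-6 -> CLOSED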